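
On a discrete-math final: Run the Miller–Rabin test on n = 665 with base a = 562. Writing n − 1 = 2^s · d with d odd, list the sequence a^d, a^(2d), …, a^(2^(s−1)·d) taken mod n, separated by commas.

368, 429, 501

n − 1 = 664 = 2^3 · 83, so s = 3 and d = 83.
x_0 = 562^83 mod 665 = 368.
x_1 = 368^2 mod 665 = 429.
x_2 = 429^2 mod 665 = 501.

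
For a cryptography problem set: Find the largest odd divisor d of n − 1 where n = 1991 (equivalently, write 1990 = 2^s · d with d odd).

Halving: 1990 → 995; 995 is odd.
So 1990 = 2^1 · 995.

995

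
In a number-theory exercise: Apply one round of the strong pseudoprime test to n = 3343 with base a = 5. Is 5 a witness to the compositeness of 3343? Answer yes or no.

no

n − 1 = 3342 = 2^1 · 1671, so s = 1 and d = 1671.
x_0 = 5^1671 mod 3343 = 3342.
x_0 = 3342 ≡ −1, so 5 is not a witness.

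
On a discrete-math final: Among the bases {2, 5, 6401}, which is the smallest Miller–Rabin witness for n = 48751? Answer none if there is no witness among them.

none

n − 1 = 48750 = 2^1 · 24375, so s = 1 and d = 24375.
Base 2: x_0 = 2^24375 mod 48751 = 1. x_0 = 1, so 2 is not a witness.
Base 5: x_0 = 5^24375 mod 48751 = 1. x_0 = 1, so 5 is not a witness.
Base 6401: x_0 = 6401^24375 mod 48751 = 48750. x_0 = 48750 ≡ −1, so 6401 is not a witness.
No listed base is a witness for 48751.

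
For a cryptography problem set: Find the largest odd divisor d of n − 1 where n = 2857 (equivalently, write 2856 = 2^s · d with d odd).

Halving: 2856 → 1428 → 714 → 357; 357 is odd.
So 2856 = 2^3 · 357.

357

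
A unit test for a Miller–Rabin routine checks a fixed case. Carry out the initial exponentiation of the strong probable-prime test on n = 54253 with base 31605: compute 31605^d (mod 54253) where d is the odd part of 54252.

n − 1 = 54252 = 2^2 · 13563, so s = 2 and d = 13563.
31605^13563 mod 54253 = 31421.

31421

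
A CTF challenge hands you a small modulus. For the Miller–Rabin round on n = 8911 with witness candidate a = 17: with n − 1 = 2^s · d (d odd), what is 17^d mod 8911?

n − 1 = 8910 = 2^1 · 4455, so s = 1 and d = 4455.
17^4455 mod 8911 = 2547.

2547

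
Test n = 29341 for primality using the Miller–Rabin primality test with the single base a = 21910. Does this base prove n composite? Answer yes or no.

n − 1 = 29340 = 2^2 · 7335, so s = 2 and d = 7335.
By repeated squaring, 21910^7335 ≡ 7431 (mod 29341).
x_0 = 21910^7335 mod 29341 = 7431.
x_0 is neither 1 nor 29340, so continue squaring.
x_1 = 7431^2 mod 29341 = 29340.
x_1 ≡ −1, so 21910 is not a witness.

no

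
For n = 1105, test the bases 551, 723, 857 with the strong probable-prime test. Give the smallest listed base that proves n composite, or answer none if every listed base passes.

551

n − 1 = 1104 = 2^4 · 69, so s = 4 and d = 69.
Base 551: x_0 = 551^69 mod 1105 = 96. x_0 is neither 1 nor 1104, so continue squaring. x_1 = 96^2 mod 1105 = 376. x_2 = 376^2 mod 1105 = 1041. x_3 = 1041^2 mod 1105 = 781. Reached i = s−1 = 3 without hitting −1: 551 is a Miller–Rabin witness and 1105 is composite.
Base 723: x_0 = 723^69 mod 1105 = 8. x_0 is neither 1 nor 1104, so continue squaring. x_1 = 8^2 mod 1105 = 64. x_2 = 64^2 mod 1105 = 781. x_3 = 781^2 mod 1105 = 1. x_3 = 1 but x_2 ≠ ±1, a nontrivial square root of 1 — 723 is a witness and 1105 is composite.
Base 857: x_0 = 857^69 mod 1105 = 402. x_0 is neither 1 nor 1104, so continue squaring. x_1 = 402^2 mod 1105 = 274. x_2 = 274^2 mod 1105 = 1041. x_3 = 1041^2 mod 1105 = 781. Reached i = s−1 = 3 without hitting −1: 857 is a Miller–Rabin witness and 1105 is composite.
The smallest witness among the given bases is 551.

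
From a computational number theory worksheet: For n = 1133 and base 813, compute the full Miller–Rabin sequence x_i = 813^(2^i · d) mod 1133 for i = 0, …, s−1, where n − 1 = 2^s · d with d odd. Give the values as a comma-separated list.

1121, 144

n − 1 = 1132 = 2^2 · 283, so s = 2 and d = 283.
x_0 = 813^283 mod 1133 = 1121.
x_1 = 1121^2 mod 1133 = 144.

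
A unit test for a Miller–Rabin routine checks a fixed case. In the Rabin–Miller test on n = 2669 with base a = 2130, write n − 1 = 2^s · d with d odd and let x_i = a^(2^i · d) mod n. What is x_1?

n − 1 = 2668 = 2^2 · 667, so s = 2 and d = 667.
x_0 = 2130^667 mod 2669 = 1116.
x_1 = 1116^2 mod 2669 = 1702.

1702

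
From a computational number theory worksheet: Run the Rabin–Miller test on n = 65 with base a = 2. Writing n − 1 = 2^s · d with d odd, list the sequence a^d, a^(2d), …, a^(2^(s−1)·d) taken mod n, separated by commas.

n − 1 = 64 = 2^6 · 1, so s = 6 and d = 1.
x_0 = 2^1 mod 65 = 2.
x_1 = 2^2 mod 65 = 4.
x_2 = 4^2 mod 65 = 16.
x_3 = 16^2 mod 65 = 61.
x_4 = 61^2 mod 65 = 16.
x_5 = 16^2 mod 65 = 61.

2, 4, 16, 61, 16, 61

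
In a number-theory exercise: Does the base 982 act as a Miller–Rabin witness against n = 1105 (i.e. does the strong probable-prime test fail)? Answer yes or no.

no

n − 1 = 1104 = 2^4 · 69, so s = 4 and d = 69.
x_0 = 982^69 mod 1105 = 47.
x_0 is neither 1 nor 1104, so continue squaring.
x_1 = 47^2 mod 1105 = 1104.
x_1 ≡ −1, so 982 is not a witness.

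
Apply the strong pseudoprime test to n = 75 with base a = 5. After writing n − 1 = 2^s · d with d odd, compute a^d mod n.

n − 1 = 74 = 2^1 · 37, so s = 1 and d = 37.
5^37 mod 75 = 50.

50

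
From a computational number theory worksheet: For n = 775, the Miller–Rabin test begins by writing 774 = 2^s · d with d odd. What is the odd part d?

387

Halving: 774 → 387; 387 is odd.
So 774 = 2^1 · 387.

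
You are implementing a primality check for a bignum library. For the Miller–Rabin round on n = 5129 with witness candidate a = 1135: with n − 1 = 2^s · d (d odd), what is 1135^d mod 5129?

n − 1 = 5128 = 2^3 · 641, so s = 3 and d = 641.
Repeated squaring mod 5129: 1135^1 ≡ 1135, 1135^2 ≡ 846, 1135^4 ≡ 2785, 1135^8 ≡ 1177, 1135^16 ≡ 499, 1135^32 ≡ 2809, 1135^64 ≡ 2079, 1135^128 ≡ 3623, 1135^256 ≡ 1018, 1135^512 ≡ 266.
641 = 512 + 128 + 1, so 1135^641 ≡ 266·3623·1135 ≡ 4261 (mod 5129).

4261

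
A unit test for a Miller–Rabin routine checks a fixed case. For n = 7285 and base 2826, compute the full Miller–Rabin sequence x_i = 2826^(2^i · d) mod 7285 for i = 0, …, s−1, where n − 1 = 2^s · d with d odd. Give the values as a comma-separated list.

3411, 776

n − 1 = 7284 = 2^2 · 1821, so s = 2 and d = 1821.
x_0 = 2826^1821 mod 7285 = 3411.
x_1 = 3411^2 mod 7285 = 776.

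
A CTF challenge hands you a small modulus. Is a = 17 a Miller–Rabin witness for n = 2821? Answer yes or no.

no

n − 1 = 2820 = 2^2 · 705, so s = 2 and d = 705.
Repeated squaring mod 2821: 17^1 ≡ 17, 17^2 ≡ 289, 17^4 ≡ 1712, 17^8 ≡ 2746, 17^16 ≡ 2804, 17^32 ≡ 289, 17^64 ≡ 1712, 17^128 ≡ 2746, 17^256 ≡ 2804, 17^512 ≡ 289.
705 = 512 + 128 + 64 + 1, so 17^705 ≡ 289·2746·1712·17 ≡ 2820 (mod 2821).
x_0 = 17^705 mod 2821 = 2820.
x_0 = 2820 ≡ −1, so 17 is not a witness.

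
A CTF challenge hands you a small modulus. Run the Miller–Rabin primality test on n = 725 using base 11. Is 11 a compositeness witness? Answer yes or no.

yes

n − 1 = 724 = 2^2 · 181, so s = 2 and d = 181.
Repeated squaring mod 725: 11^1 ≡ 11, 11^2 ≡ 121, 11^4 ≡ 141, 11^8 ≡ 306, 11^16 ≡ 111, 11^32 ≡ 721, 11^64 ≡ 16, 11^128 ≡ 256.
181 = 128 + 32 + 16 + 4 + 1, so 11^181 ≡ 256·721·111·141·11 ≡ 311 (mod 725).
x_0 = 11^181 mod 725 = 311.
x_0 is neither 1 nor 724, so continue squaring.
x_1 = 311^2 mod 725 = 296.
Reached i = s−1 = 1 without hitting −1: 11 is a Miller–Rabin witness and 725 is composite.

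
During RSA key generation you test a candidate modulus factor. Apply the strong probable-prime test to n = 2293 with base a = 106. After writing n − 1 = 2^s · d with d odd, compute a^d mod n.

n − 1 = 2292 = 2^2 · 573, so s = 2 and d = 573.
106^573 mod 2293 = 1.

1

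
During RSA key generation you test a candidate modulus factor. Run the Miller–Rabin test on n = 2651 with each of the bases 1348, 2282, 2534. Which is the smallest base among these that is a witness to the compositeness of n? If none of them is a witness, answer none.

2282

n − 1 = 2650 = 2^1 · 1325, so s = 1 and d = 1325.
Base 1348: x_0 = 1348^1325 mod 2651 = 2650. x_0 = 2650 ≡ −1, so 1348 is not a witness.
Base 2282: x_0 = 2282^1325 mod 2651 = 2531. x_0 ∉ {1, 2650} and s = 1, so 2282 is a Miller–Rabin witness and 2651 is composite.
Base 2534: x_0 = 2534^1325 mod 2651 = 2058. x_0 ∉ {1, 2650} and s = 1, so 2534 is a Miller–Rabin witness and 2651 is composite.
The smallest witness among the given bases is 2282.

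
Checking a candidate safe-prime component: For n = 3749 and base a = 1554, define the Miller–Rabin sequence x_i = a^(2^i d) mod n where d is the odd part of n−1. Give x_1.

n − 1 = 3748 = 2^2 · 937, so s = 2 and d = 937.
x_0 = 1554^937 mod 3749 = 698.
x_1 = 698^2 mod 3749 = 3583.

3583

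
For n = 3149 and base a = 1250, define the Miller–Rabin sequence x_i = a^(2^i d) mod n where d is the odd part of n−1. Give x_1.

1320

n − 1 = 3148 = 2^2 · 787, so s = 2 and d = 787.
x_0 = 1250^787 mod 3149 = 2775.
x_1 = 2775^2 mod 3149 = 1320.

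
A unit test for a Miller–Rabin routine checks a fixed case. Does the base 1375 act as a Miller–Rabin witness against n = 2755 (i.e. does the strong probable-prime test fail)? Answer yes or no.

yes

n − 1 = 2754 = 2^1 · 1377, so s = 1 and d = 1377.
x_0 = 1375^1377 mod 2755 = 2680.
x_0 ∉ {1, 2754} and s = 1, so 1375 is a Miller–Rabin witness and 2755 is composite.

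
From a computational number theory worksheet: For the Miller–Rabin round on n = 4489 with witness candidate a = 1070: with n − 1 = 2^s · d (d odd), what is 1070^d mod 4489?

1274

n − 1 = 4488 = 2^3 · 561, so s = 3 and d = 561.
By repeated squaring, 1070^561 ≡ 1274 (mod 4489).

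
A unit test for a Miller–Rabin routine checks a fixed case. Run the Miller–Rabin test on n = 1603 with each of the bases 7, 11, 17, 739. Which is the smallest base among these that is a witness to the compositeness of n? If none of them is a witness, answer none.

7

n − 1 = 1602 = 2^1 · 801, so s = 1 and d = 801.
Base 7: x_0 = 7^801 mod 1603 = 1260. x_0 ∉ {1, 1602} and s = 1, so 7 is a Miller–Rabin witness and 1603 is composite.
Base 11: x_0 = 11^801 mod 1603 = 1331. x_0 ∉ {1, 1602} and s = 1, so 11 is a Miller–Rabin witness and 1603 is composite.
Base 17: x_0 = 17^801 mod 1603 = 104. x_0 ∉ {1, 1602} and s = 1, so 17 is a Miller–Rabin witness and 1603 is composite.
Base 739: x_0 = 739^801 mod 1603 = 456. x_0 ∉ {1, 1602} and s = 1, so 739 is a Miller–Rabin witness and 1603 is composite.
The smallest witness among the given bases is 7.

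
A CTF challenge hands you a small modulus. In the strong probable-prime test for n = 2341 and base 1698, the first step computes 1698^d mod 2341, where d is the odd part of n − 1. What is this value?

2188

n − 1 = 2340 = 2^2 · 585, so s = 2 and d = 585.
1698^585 mod 2341 = 2188.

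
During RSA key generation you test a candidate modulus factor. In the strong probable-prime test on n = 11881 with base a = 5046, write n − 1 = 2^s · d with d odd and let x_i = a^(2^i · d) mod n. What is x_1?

8174

n − 1 = 11880 = 2^3 · 1485, so s = 3 and d = 1485.
x_0 = 5046^1485 mod 11881 = 4000.
x_1 = 4000^2 mod 11881 = 8174.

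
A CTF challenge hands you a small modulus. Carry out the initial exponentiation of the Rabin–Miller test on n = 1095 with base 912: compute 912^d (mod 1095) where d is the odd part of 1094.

n − 1 = 1094 = 2^1 · 547, so s = 1 and d = 547.
912^547 mod 1095 = 288.

288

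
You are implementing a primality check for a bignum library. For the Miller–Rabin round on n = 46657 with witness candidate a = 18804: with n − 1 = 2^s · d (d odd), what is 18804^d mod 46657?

n − 1 = 46656 = 2^6 · 729, so s = 6 and d = 729.
18804^729 mod 46657 = 40188.

40188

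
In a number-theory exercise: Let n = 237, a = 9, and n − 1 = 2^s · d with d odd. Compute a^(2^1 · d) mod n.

9

n − 1 = 236 = 2^2 · 59, so s = 2 and d = 59.
Repeated squaring mod 237: 9^1 ≡ 9, 9^2 ≡ 81, 9^4 ≡ 162, 9^8 ≡ 174, 9^16 ≡ 177, 9^32 ≡ 45.
59 = 32 + 16 + 8 + 2 + 1, so 9^59 ≡ 45·177·174·81·9 ≡ 234 (mod 237).
x_0 = 234.
x_1 = 234^2 mod 237 = 9.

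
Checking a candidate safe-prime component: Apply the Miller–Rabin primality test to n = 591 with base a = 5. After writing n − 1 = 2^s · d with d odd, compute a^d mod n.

389

n − 1 = 590 = 2^1 · 295, so s = 1 and d = 295.
5^295 mod 591 = 389.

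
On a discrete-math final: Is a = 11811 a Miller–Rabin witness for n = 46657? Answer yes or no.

yes

n − 1 = 46656 = 2^6 · 729, so s = 6 and d = 729.
x_0 = 11811^729 mod 46657 = 33639.
x_0 is neither 1 nor 46656, so continue squaring.
x_1 = 33639^2 mod 46657 = 10100.
x_2 = 10100^2 mod 46657 = 17798.
x_3 = 17798^2 mod 46657 = 14431.
x_4 = 14431^2 mod 46657 = 23570.
x_5 = 23570^2 mod 46657 = 1.
x_5 = 1 but x_4 ≠ ±1, a nontrivial square root of 1 — 11811 is a witness and 46657 is composite.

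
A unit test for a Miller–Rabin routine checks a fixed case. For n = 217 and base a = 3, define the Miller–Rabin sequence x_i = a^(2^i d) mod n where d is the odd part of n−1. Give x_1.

n − 1 = 216 = 2^3 · 27, so s = 3 and d = 27.
x_0 = 3^27 mod 217 = 209.
x_1 = 209^2 mod 217 = 64.

64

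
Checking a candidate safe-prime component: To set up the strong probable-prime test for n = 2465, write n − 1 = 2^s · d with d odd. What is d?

Halving: 2464 → 1232 → 616 → 308 → 154 → 77; 77 is odd.
So 2464 = 2^5 · 77.

77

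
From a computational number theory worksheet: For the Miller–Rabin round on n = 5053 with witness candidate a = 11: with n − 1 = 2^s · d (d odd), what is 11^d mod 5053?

n − 1 = 5052 = 2^2 · 1263, so s = 2 and d = 1263.
11^1263 mod 5053 = 3780.

3780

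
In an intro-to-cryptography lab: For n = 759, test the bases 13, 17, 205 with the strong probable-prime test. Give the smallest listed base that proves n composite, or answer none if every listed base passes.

13

n − 1 = 758 = 2^1 · 379, so s = 1 and d = 379.
Base 13: x_0 = 13^379 mod 759 = 556. x_0 ∉ {1, 758} and s = 1, so 13 is a Miller–Rabin witness and 759 is composite.
Base 17: x_0 = 17^379 mod 759 = 596. x_0 ∉ {1, 758} and s = 1, so 17 is a Miller–Rabin witness and 759 is composite.
Base 205: x_0 = 205^379 mod 759 = 382. x_0 ∉ {1, 758} and s = 1, so 205 is a Miller–Rabin witness and 759 is composite.
The smallest witness among the given bases is 13.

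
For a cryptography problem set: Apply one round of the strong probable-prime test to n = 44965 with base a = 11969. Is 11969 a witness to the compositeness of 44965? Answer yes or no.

n − 1 = 44964 = 2^2 · 11241, so s = 2 and d = 11241.
x_0 = 11969^11241 mod 44965 = 35599.
x_0 is neither 1 nor 44964, so continue squaring.
x_1 = 35599^2 mod 44965 = 40206.
Reached i = s−1 = 1 without hitting −1: 11969 is a Miller–Rabin witness and 44965 is composite.

yes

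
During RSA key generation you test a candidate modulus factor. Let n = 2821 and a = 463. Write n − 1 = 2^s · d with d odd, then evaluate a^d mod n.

1828

n − 1 = 2820 = 2^2 · 705, so s = 2 and d = 705.
463^705 mod 2821 = 1828.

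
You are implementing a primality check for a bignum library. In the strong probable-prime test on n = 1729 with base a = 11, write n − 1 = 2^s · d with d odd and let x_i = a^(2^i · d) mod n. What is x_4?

n − 1 = 1728 = 2^6 · 27, so s = 6 and d = 27.
x_0 = 11^27 mod 1729 = 1331.
x_1 = 1331^2 mod 1729 = 1065.
x_2 = 1065^2 mod 1729 = 1.
x_3 = 1^2 mod 1729 = 1.
x_4 = 1^2 mod 1729 = 1.

1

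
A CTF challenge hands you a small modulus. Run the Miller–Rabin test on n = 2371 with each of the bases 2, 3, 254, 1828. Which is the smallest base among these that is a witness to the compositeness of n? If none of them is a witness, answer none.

n − 1 = 2370 = 2^1 · 1185, so s = 1 and d = 1185.
Base 2: x_0 = 2^1185 mod 2371 = 2370. x_0 = 2370 ≡ −1, so 2 is not a witness.
Base 3: x_0 = 3^1185 mod 2371 = 2370. x_0 = 2370 ≡ −1, so 3 is not a witness.
Base 254: x_0 = 254^1185 mod 2371 = 2370. x_0 = 2370 ≡ −1, so 254 is not a witness.
Base 1828: x_0 = 1828^1185 mod 2371 = 2370. x_0 = 2370 ≡ −1, so 1828 is not a witness.
No listed base is a witness for 2371.

none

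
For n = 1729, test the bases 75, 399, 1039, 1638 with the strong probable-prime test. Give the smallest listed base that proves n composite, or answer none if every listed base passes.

n − 1 = 1728 = 2^6 · 27, so s = 6 and d = 27.
Base 75: x_0 = 75^27 mod 1729 = 1728. x_0 = 1728 ≡ −1, so 75 is not a witness.
Base 399: x_0 = 399^27 mod 1729 = 1197. x_0 is neither 1 nor 1728, so continue squaring. x_1 = 1197^2 mod 1729 = 1197. x_2 = 1197^2 mod 1729 = 1197. x_3 = 1197^2 mod 1729 = 1197. x_4 = 1197^2 mod 1729 = 1197. x_5 = 1197^2 mod 1729 = 1197. Reached i = s−1 = 5 without hitting −1: 399 is a Miller–Rabin witness and 1729 is composite.
Base 1039: x_0 = 1039^27 mod 1729 = 1728. x_0 = 1728 ≡ −1, so 1039 is not a witness.
Base 1638: x_0 = 1638^27 mod 1729 = 1274. x_0 is neither 1 nor 1728, so continue squaring. x_1 = 1274^2 mod 1729 = 1274. x_2 = 1274^2 mod 1729 = 1274. x_3 = 1274^2 mod 1729 = 1274. x_4 = 1274^2 mod 1729 = 1274. x_5 = 1274^2 mod 1729 = 1274. Reached i = s−1 = 5 without hitting −1: 1638 is a Miller–Rabin witness and 1729 is composite.
The smallest witness among the given bases is 399.

399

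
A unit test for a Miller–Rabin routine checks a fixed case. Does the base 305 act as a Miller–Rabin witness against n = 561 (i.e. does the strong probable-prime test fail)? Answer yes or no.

no

n − 1 = 560 = 2^4 · 35, so s = 4 and d = 35.
x_0 = 305^35 mod 561 = 560.
x_0 = 560 ≡ −1, so 305 is not a witness.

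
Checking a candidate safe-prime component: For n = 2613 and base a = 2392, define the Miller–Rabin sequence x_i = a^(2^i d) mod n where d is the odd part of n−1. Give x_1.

793

n − 1 = 2612 = 2^2 · 653, so s = 2 and d = 653.
x_0 = 2392^653 mod 2613 = 1456.
x_1 = 1456^2 mod 2613 = 793.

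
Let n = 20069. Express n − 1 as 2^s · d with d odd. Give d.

5017

Halving: 20068 → 10034 → 5017; 5017 is odd.
So 20068 = 2^2 · 5017.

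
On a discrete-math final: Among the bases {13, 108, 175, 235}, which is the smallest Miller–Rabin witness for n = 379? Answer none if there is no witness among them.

n − 1 = 378 = 2^1 · 189, so s = 1 and d = 189.
Base 13: x_0 = 13^189 mod 379 = 378. x_0 = 378 ≡ −1, so 13 is not a witness.
Base 108: x_0 = 108^189 mod 379 = 378. x_0 = 378 ≡ −1, so 108 is not a witness.
Base 175: x_0 = 175^189 mod 379 = 378. x_0 = 378 ≡ −1, so 175 is not a witness.
Base 235: x_0 = 235^189 mod 379 = 378. x_0 = 378 ≡ −1, so 235 is not a witness.
No listed base is a witness for 379.

none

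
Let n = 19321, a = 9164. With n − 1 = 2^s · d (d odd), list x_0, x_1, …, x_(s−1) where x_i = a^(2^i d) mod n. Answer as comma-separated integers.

1391, 2781, 5561

n − 1 = 19320 = 2^3 · 2415, so s = 3 and d = 2415.
x_0 = 9164^2415 mod 19321 = 1391.
x_1 = 1391^2 mod 19321 = 2781.
x_2 = 2781^2 mod 19321 = 5561.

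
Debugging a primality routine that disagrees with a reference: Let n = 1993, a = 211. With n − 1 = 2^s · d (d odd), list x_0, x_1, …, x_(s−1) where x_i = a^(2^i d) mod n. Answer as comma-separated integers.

1447, 1159, 1992

n − 1 = 1992 = 2^3 · 249, so s = 3 and d = 249.
x_0 = 211^249 mod 1993 = 1447.
x_1 = 1447^2 mod 1993 = 1159.
x_2 = 1159^2 mod 1993 = 1992.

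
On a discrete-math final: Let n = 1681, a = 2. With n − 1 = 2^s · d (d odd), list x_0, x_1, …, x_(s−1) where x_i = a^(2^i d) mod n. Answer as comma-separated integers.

1508, 1352, 657, 1313

n − 1 = 1680 = 2^4 · 105, so s = 4 and d = 105.
x_0 = 2^105 mod 1681 = 1508.
x_1 = 1508^2 mod 1681 = 1352.
x_2 = 1352^2 mod 1681 = 657.
x_3 = 657^2 mod 1681 = 1313.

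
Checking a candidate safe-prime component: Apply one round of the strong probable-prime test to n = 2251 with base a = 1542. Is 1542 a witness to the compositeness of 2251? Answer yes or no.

no

n − 1 = 2250 = 2^1 · 1125, so s = 1 and d = 1125.
x_0 = 1542^1125 mod 2251 = 1.
x_0 = 1, so 1542 is not a witness.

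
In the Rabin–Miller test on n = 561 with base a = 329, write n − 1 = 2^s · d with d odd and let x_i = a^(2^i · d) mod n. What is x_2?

166

n − 1 = 560 = 2^4 · 35, so s = 4 and d = 35.
Repeated squaring mod 561: 329^1 ≡ 329, 329^2 ≡ 529, 329^4 ≡ 463, 329^8 ≡ 67, 329^16 ≡ 1, 329^32 ≡ 1.
35 = 32 + 2 + 1, so 329^35 ≡ 1·529·329 ≡ 131 (mod 561).
x_0 = 131.
x_1 = 131^2 mod 561 = 331.
x_2 = 331^2 mod 561 = 166.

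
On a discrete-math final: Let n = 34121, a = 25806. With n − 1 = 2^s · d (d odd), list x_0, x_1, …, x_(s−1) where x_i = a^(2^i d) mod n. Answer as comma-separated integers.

n − 1 = 34120 = 2^3 · 4265, so s = 3 and d = 4265.
x_0 = 25806^4265 mod 34121 = 32011.
x_1 = 32011^2 mod 34121 = 16370.
x_2 = 16370^2 mod 34121 = 24687.

32011, 16370, 24687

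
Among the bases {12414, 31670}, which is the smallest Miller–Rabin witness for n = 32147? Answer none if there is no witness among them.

12414

n − 1 = 32146 = 2^1 · 16073, so s = 1 and d = 16073.
Base 12414: x_0 = 12414^16073 mod 32147 = 6838. x_0 ∉ {1, 32146} and s = 1, so 12414 is a Miller–Rabin witness and 32147 is composite.
Base 31670: x_0 = 31670^16073 mod 32147 = 17152. x_0 ∉ {1, 32146} and s = 1, so 31670 is a Miller–Rabin witness and 32147 is composite.
The smallest witness among the given bases is 12414.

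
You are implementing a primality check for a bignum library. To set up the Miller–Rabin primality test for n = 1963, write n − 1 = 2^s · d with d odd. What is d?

Halving: 1962 → 981; 981 is odd.
So 1962 = 2^1 · 981.

981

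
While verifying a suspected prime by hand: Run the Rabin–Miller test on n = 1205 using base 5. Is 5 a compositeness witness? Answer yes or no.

n − 1 = 1204 = 2^2 · 301, so s = 2 and d = 301.
x_0 = 5^301 mod 1205 = 1200.
x_0 is neither 1 nor 1204, so continue squaring.
x_1 = 1200^2 mod 1205 = 25.
Reached i = s−1 = 1 without hitting −1: 5 is a Miller–Rabin witness and 1205 is composite.

yes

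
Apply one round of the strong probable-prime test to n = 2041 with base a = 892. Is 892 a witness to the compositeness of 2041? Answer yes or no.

no

n − 1 = 2040 = 2^3 · 255, so s = 3 and d = 255.
x_0 = 892^255 mod 2041 = 1071.
x_0 is neither 1 nor 2040, so continue squaring.
x_1 = 1071^2 mod 2041 = 2040.
x_1 ≡ −1, so 892 is not a witness.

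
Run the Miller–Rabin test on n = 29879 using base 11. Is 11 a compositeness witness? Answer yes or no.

no

n − 1 = 29878 = 2^1 · 14939, so s = 1 and d = 14939.
x_0 = 11^14939 mod 29879 = 29878.
x_0 = 29878 ≡ −1, so 11 is not a witness.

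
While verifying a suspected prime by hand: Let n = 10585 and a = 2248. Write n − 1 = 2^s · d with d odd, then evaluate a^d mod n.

n − 1 = 10584 = 2^3 · 1323, so s = 3 and d = 1323.
Repeated squaring mod 10585: 2248^1 ≡ 2248, 2248^2 ≡ 4459, 2248^4 ≡ 4051, 2248^8 ≡ 3851, 2248^16 ≡ 616, 2248^32 ≡ 8981, 2248^64 ≡ 661, 2248^128 ≡ 2936, 2248^256 ≡ 3906, 2248^512 ≡ 3851, 2248^1024 ≡ 616.
1323 = 1024 + 256 + 32 + 8 + 2 + 1, so 2248^1323 ≡ 616·3906·8981·3851·4459·2248 ≡ 1032 (mod 10585).

1032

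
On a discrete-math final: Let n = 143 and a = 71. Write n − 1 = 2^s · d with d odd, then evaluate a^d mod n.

n − 1 = 142 = 2^1 · 71, so s = 1 and d = 71.
Repeated squaring mod 143: 71^1 ≡ 71, 71^2 ≡ 36, 71^4 ≡ 9, 71^8 ≡ 81, 71^16 ≡ 126, 71^32 ≡ 3, 71^64 ≡ 9.
71 = 64 + 4 + 2 + 1, so 71^71 ≡ 9·9·36·71 ≡ 115 (mod 143).

115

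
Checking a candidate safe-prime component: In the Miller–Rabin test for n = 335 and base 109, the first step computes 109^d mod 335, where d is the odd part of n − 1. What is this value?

179

n − 1 = 334 = 2^1 · 167, so s = 1 and d = 167.
Repeated squaring mod 335: 109^1 ≡ 109, 109^2 ≡ 156, 109^4 ≡ 216, 109^8 ≡ 91, 109^16 ≡ 241, 109^32 ≡ 126, 109^64 ≡ 131, 109^128 ≡ 76.
167 = 128 + 32 + 4 + 2 + 1, so 109^167 ≡ 76·126·216·156·109 ≡ 179 (mod 335).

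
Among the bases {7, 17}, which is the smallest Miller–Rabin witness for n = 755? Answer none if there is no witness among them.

7

n − 1 = 754 = 2^1 · 377, so s = 1 and d = 377.
Base 7: x_0 = 7^377 mod 755 = 102. x_0 ∉ {1, 754} and s = 1, so 7 is a Miller–Rabin witness and 755 is composite.
Base 17: x_0 = 17^377 mod 755 = 742. x_0 ∉ {1, 754} and s = 1, so 17 is a Miller–Rabin witness and 755 is composite.
The smallest witness among the given bases is 7.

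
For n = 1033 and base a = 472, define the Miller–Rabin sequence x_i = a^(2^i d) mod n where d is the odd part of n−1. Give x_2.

1032

n − 1 = 1032 = 2^3 · 129, so s = 3 and d = 129.
x_0 = 472^129 mod 1033 = 231.
x_1 = 231^2 mod 1033 = 678.
x_2 = 678^2 mod 1033 = 1032.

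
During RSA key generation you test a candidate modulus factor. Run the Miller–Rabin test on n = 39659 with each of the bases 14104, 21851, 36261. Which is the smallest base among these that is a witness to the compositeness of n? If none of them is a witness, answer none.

none

n − 1 = 39658 = 2^1 · 19829, so s = 1 and d = 19829.
Base 14104: x_0 = 14104^19829 mod 39659 = 39658. x_0 = 39658 ≡ −1, so 14104 is not a witness.
Base 21851: x_0 = 21851^19829 mod 39659 = 1. x_0 = 1, so 21851 is not a witness.
Base 36261: x_0 = 36261^19829 mod 39659 = 39658. x_0 = 39658 ≡ −1, so 36261 is not a witness.
No listed base is a witness for 39659.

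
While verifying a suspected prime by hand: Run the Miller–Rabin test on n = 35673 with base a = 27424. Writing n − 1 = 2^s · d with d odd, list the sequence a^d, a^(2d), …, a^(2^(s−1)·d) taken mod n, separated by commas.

4786, 3730, 430

n − 1 = 35672 = 2^3 · 4459, so s = 3 and d = 4459.
x_0 = 27424^4459 mod 35673 = 4786.
x_1 = 4786^2 mod 35673 = 3730.
x_2 = 3730^2 mod 35673 = 430.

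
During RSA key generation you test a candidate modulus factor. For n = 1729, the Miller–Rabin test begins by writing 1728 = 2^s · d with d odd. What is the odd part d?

Halving: 1728 → 864 → 432 → 216 → 108 → 54 → 27; 27 is odd.
So 1728 = 2^6 · 27.

27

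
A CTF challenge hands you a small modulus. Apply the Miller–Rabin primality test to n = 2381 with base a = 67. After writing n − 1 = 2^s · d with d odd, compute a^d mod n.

n − 1 = 2380 = 2^2 · 595, so s = 2 and d = 595.
67^595 mod 2381 = 2380.

2380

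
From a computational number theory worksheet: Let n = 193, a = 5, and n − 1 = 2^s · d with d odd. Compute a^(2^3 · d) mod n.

43

n − 1 = 192 = 2^6 · 3, so s = 6 and d = 3.
x_0 = 5^3 mod 193 = 125.
x_1 = 125^2 mod 193 = 185.
x_2 = 185^2 mod 193 = 64.
x_3 = 64^2 mod 193 = 43.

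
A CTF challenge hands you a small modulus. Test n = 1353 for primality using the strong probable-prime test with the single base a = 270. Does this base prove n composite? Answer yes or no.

yes

n − 1 = 1352 = 2^3 · 169, so s = 3 and d = 169.
x_0 = 270^169 mod 1353 = 1245.
x_0 is neither 1 nor 1352, so continue squaring.
x_1 = 1245^2 mod 1353 = 840.
x_2 = 840^2 mod 1353 = 687.
Reached i = s−1 = 2 without hitting −1: 270 is a Miller–Rabin witness and 1353 is composite.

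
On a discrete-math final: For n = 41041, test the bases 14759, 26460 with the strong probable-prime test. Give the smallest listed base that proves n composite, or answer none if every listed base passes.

n − 1 = 41040 = 2^4 · 2565, so s = 4 and d = 2565.
Base 14759: x_0 = 14759^2565 mod 41041 = 41040. x_0 = 41040 ≡ −1, so 14759 is not a witness.
Base 26460: x_0 = 26460^2565 mod 41041 = 31010. x_0 is neither 1 nor 41040, so continue squaring. x_1 = 31010^2 mod 41041 = 29470. x_2 = 29470^2 mod 41041 = 12299. x_3 = 12299^2 mod 41041 = 29316. Reached i = s−1 = 3 without hitting −1: 26460 is a Miller–Rabin witness and 41041 is composite.
The smallest witness among the given bases is 26460.

26460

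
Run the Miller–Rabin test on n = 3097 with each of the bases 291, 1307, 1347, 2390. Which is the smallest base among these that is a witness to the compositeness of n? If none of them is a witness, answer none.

291

n − 1 = 3096 = 2^3 · 387, so s = 3 and d = 387.
Base 291: x_0 = 291^387 mod 3097 = 1008. x_0 is neither 1 nor 3096, so continue squaring. x_1 = 1008^2 mod 3097 = 248. x_2 = 248^2 mod 3097 = 2661. Reached i = s−1 = 2 without hitting −1: 291 is a Miller–Rabin witness and 3097 is composite.
Base 1307: x_0 = 1307^387 mod 3097 = 1918. x_0 is neither 1 nor 3096, so continue squaring. x_1 = 1918^2 mod 3097 = 2585. x_2 = 2585^2 mod 3097 = 1996. Reached i = s−1 = 2 without hitting −1: 1307 is a Miller–Rabin witness and 3097 is composite.
Base 1347: x_0 = 1347^387 mod 3097 = 1179. x_0 is neither 1 nor 3096, so continue squaring. x_1 = 1179^2 mod 3097 = 2585. x_2 = 2585^2 mod 3097 = 1996. Reached i = s−1 = 2 without hitting −1: 1347 is a Miller–Rabin witness and 3097 is composite.
Base 2390: x_0 = 2390^387 mod 3097 = 1101. x_0 is neither 1 nor 3096, so continue squaring. x_1 = 1101^2 mod 3097 = 1274. x_2 = 1274^2 mod 3097 = 248. Reached i = s−1 = 2 without hitting −1: 2390 is a Miller–Rabin witness and 3097 is composite.
The smallest witness among the given bases is 291.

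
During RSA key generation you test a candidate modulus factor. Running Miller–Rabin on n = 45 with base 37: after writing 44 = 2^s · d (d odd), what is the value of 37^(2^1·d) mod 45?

19

n − 1 = 44 = 2^2 · 11, so s = 2 and d = 11.
By repeated squaring, 37^11 ≡ 28 (mod 45).
x_0 = 28.
x_1 = 28^2 mod 45 = 19.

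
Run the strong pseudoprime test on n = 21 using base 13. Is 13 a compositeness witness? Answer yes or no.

n − 1 = 20 = 2^2 · 5, so s = 2 and d = 5.
By repeated squaring, 13^5 ≡ 13 (mod 21).
x_0 = 13^5 mod 21 = 13.
x_0 is neither 1 nor 20, so continue squaring.
x_1 = 13^2 mod 21 = 1.
x_1 = 1 but x_0 ≠ ±1, a nontrivial square root of 1 — 13 is a witness and 21 is composite.

yes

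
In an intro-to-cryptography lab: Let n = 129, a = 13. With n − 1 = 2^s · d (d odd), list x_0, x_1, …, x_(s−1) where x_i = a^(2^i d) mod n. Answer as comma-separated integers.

n − 1 = 128 = 2^7 · 1, so s = 7 and d = 1.
x_0 = 13^1 mod 129 = 13.
x_1 = 13^2 mod 129 = 40.
x_2 = 40^2 mod 129 = 52.
x_3 = 52^2 mod 129 = 124.
x_4 = 124^2 mod 129 = 25.
x_5 = 25^2 mod 129 = 109.
x_6 = 109^2 mod 129 = 13.

13, 40, 52, 124, 25, 109, 13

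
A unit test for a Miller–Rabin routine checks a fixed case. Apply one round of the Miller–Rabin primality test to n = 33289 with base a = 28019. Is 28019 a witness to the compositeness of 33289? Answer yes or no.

no

n − 1 = 33288 = 2^3 · 4161, so s = 3 and d = 4161.
By repeated squaring, 28019^4161 ≡ 17357 (mod 33289).
x_0 = 28019^4161 mod 33289 = 17357.
x_0 is neither 1 nor 33288, so continue squaring.
x_1 = 17357^2 mod 33289 = 33288.
x_1 ≡ −1, so 28019 is not a witness.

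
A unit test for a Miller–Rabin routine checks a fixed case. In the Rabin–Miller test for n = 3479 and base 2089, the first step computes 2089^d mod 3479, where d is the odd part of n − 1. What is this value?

n − 1 = 3478 = 2^1 · 1739, so s = 1 and d = 1739.
Repeated squaring mod 3479: 2089^1 ≡ 2089, 2089^2 ≡ 1255, 2089^4 ≡ 2517, 2089^8 ≡ 30, 2089^16 ≡ 900, 2089^32 ≡ 2872, 2089^64 ≡ 3154, 2089^128 ≡ 1255, 2089^256 ≡ 2517, 2089^512 ≡ 30, 2089^1024 ≡ 900.
1739 = 1024 + 512 + 128 + 64 + 8 + 2 + 1, so 2089^1739 ≡ 900·30·1255·3154·30·1255·2089 ≡ 1440 (mod 3479).

1440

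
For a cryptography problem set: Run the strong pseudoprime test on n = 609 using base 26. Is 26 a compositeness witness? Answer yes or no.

n − 1 = 608 = 2^5 · 19, so s = 5 and d = 19.
Repeated squaring mod 609: 26^1 ≡ 26, 26^2 ≡ 67, 26^4 ≡ 226, 26^8 ≡ 529, 26^16 ≡ 310.
19 = 16 + 2 + 1, so 26^19 ≡ 310·67·26 ≡ 446 (mod 609).
x_0 = 26^19 mod 609 = 446.
x_0 is neither 1 nor 608, so continue squaring.
x_1 = 446^2 mod 609 = 382.
x_2 = 382^2 mod 609 = 373.
x_3 = 373^2 mod 609 = 277.
x_4 = 277^2 mod 609 = 604.
Reached i = s−1 = 4 without hitting −1: 26 is a Miller–Rabin witness and 609 is composite.

yes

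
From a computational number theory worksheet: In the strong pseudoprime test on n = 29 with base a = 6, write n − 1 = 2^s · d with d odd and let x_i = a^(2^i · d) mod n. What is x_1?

1

n − 1 = 28 = 2^2 · 7, so s = 2 and d = 7.
x_0 = 6^7 mod 29 = 28.
x_1 = 28^2 mod 29 = 1.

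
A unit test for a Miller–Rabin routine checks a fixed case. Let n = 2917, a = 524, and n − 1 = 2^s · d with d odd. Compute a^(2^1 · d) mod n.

1

n − 1 = 2916 = 2^2 · 729, so s = 2 and d = 729.
x_0 = 524^729 mod 2917 = 2916.
x_1 = 2916^2 mod 2917 = 1.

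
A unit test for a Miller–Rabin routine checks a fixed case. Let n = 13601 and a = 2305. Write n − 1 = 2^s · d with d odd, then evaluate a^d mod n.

n − 1 = 13600 = 2^5 · 425, so s = 5 and d = 425.
2305^425 mod 13601 = 12373.

12373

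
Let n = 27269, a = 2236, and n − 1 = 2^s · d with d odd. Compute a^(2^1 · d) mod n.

n − 1 = 27268 = 2^2 · 6817, so s = 2 and d = 6817.
By repeated squaring, 2236^6817 ≡ 1230 (mod 27269).
x_0 = 1230.
x_1 = 1230^2 mod 27269 = 13105.

13105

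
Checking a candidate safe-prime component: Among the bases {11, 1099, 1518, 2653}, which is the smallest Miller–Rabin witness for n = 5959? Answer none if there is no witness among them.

11

n − 1 = 5958 = 2^1 · 2979, so s = 1 and d = 2979.
Base 11: x_0 = 11^2979 mod 5959 = 4787. x_0 ∉ {1, 5958} and s = 1, so 11 is a Miller–Rabin witness and 5959 is composite.
Base 1099: x_0 = 1099^2979 mod 5959 = 1912. x_0 ∉ {1, 5958} and s = 1, so 1099 is a Miller–Rabin witness and 5959 is composite.
Base 1518: x_0 = 1518^2979 mod 5959 = 2220. x_0 ∉ {1, 5958} and s = 1, so 1518 is a Miller–Rabin witness and 5959 is composite.
Base 2653: x_0 = 2653^2979 mod 5959 = 4133. x_0 ∉ {1, 5958} and s = 1, so 2653 is a Miller–Rabin witness and 5959 is composite.
The smallest witness among the given bases is 11.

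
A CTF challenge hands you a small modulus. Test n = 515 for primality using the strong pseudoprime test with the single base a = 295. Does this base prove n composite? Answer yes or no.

n − 1 = 514 = 2^1 · 257, so s = 1 and d = 257.
By repeated squaring, 295^257 ≡ 10 (mod 515).
x_0 = 295^257 mod 515 = 10.
x_0 ∉ {1, 514} and s = 1, so 295 is a Miller–Rabin witness and 515 is composite.

yes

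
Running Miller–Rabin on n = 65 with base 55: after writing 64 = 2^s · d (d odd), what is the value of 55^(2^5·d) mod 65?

n − 1 = 64 = 2^6 · 1, so s = 6 and d = 1.
x_0 = 55^1 mod 65 = 55.
x_1 = 55^2 mod 65 = 35.
x_2 = 35^2 mod 65 = 55.
x_3 = 55^2 mod 65 = 35.
x_4 = 35^2 mod 65 = 55.
x_5 = 55^2 mod 65 = 35.

35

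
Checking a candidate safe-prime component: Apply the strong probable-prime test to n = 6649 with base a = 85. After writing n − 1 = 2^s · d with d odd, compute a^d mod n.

2599

n − 1 = 6648 = 2^3 · 831, so s = 3 and d = 831.
85^831 mod 6649 = 2599.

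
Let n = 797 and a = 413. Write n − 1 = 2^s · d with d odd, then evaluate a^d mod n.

n − 1 = 796 = 2^2 · 199, so s = 2 and d = 199.
413^199 mod 797 = 1.

1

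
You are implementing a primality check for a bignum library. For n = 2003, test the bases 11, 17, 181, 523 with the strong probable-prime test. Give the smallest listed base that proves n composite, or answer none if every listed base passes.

n − 1 = 2002 = 2^1 · 1001, so s = 1 and d = 1001.
Base 11: x_0 = 11^1001 mod 2003 = 2002. x_0 = 2002 ≡ −1, so 11 is not a witness.
Base 17: x_0 = 17^1001 mod 2003 = 2002. x_0 = 2002 ≡ −1, so 17 is not a witness.
Base 181: x_0 = 181^1001 mod 2003 = 1. x_0 = 1, so 181 is not a witness.
Base 523: x_0 = 523^1001 mod 2003 = 1. x_0 = 1, so 523 is not a witness.
No listed base is a witness for 2003.

none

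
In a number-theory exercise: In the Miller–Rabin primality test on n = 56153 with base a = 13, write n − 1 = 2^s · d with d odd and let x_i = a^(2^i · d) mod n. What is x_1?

30925

n − 1 = 56152 = 2^3 · 7019, so s = 3 and d = 7019.
x_0 = 13^7019 mod 56153 = 47519.
x_1 = 47519^2 mod 56153 = 30925.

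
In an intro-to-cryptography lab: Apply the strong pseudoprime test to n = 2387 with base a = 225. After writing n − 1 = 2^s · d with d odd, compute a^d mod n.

n − 1 = 2386 = 2^1 · 1193, so s = 1 and d = 1193.
225^1193 mod 2387 = 2248.

2248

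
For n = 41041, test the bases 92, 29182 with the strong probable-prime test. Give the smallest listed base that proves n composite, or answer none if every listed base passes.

n − 1 = 41040 = 2^4 · 2565, so s = 4 and d = 2565.
Base 92: x_0 = 92^2565 mod 41041 = 1. x_0 = 1, so 92 is not a witness.
Base 29182: x_0 = 29182^2565 mod 41041 = 41040. x_0 = 41040 ≡ −1, so 29182 is not a witness.
No listed base is a witness for 41041.

none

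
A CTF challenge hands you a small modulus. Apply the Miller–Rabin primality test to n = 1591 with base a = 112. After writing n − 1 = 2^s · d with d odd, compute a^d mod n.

n − 1 = 1590 = 2^1 · 795, so s = 1 and d = 795.
112^795 mod 1591 = 297.

297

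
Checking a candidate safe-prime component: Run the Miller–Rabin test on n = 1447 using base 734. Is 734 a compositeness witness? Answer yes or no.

n − 1 = 1446 = 2^1 · 723, so s = 1 and d = 723.
x_0 = 734^723 mod 1447 = 1446.
x_0 = 1446 ≡ −1, so 734 is not a witness.

no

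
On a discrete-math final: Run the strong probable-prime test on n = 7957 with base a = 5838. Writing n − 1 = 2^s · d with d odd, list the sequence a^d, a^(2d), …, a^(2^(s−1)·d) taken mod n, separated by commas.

6277, 5622

n − 1 = 7956 = 2^2 · 1989, so s = 2 and d = 1989.
x_0 = 5838^1989 mod 7957 = 6277.
x_1 = 6277^2 mod 7957 = 5622.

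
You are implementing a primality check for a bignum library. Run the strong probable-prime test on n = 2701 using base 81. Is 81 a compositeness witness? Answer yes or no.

n − 1 = 2700 = 2^2 · 675, so s = 2 and d = 675.
By repeated squaring, 81^675 ≡ 1 (mod 2701).
x_0 = 81^675 mod 2701 = 1.
x_0 = 1, so 81 is not a witness.

no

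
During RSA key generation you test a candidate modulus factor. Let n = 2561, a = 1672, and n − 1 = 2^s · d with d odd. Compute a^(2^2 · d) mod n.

n − 1 = 2560 = 2^9 · 5, so s = 9 and d = 5.
Repeated squaring mod 2561: 1672^1 ≡ 1672, 1672^2 ≡ 1533, 1672^4 ≡ 1652.
5 = 4 + 1, so 1672^5 ≡ 1652·1672 ≡ 1386 (mod 2561).
x_0 = 1386.
x_1 = 1386^2 mod 2561 = 246.
x_2 = 246^2 mod 2561 = 1613.

1613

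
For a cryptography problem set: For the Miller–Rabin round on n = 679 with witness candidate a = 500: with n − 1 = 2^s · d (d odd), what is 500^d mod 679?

20

n − 1 = 678 = 2^1 · 339, so s = 1 and d = 339.
Repeated squaring mod 679: 500^1 ≡ 500, 500^2 ≡ 128, 500^4 ≡ 88, 500^8 ≡ 275, 500^16 ≡ 256, 500^32 ≡ 352, 500^64 ≡ 326, 500^128 ≡ 352, 500^256 ≡ 326.
339 = 256 + 64 + 16 + 2 + 1, so 500^339 ≡ 326·326·256·128·500 ≡ 20 (mod 679).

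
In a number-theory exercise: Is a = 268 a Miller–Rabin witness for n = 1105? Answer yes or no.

n − 1 = 1104 = 2^4 · 69, so s = 4 and d = 69.
By repeated squaring, 268^69 ≡ 268 (mod 1105).
x_0 = 268^69 mod 1105 = 268.
x_0 is neither 1 nor 1104, so continue squaring.
x_1 = 268^2 mod 1105 = 1104.
x_1 ≡ −1, so 268 is not a witness.

no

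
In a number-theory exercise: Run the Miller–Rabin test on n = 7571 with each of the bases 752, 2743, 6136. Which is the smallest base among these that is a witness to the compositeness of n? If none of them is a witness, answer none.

n − 1 = 7570 = 2^1 · 3785, so s = 1 and d = 3785.
Base 752: x_0 = 752^3785 mod 7571 = 1422. x_0 ∉ {1, 7570} and s = 1, so 752 is a Miller–Rabin witness and 7571 is composite.
Base 2743: x_0 = 2743^3785 mod 7571 = 755. x_0 ∉ {1, 7570} and s = 1, so 2743 is a Miller–Rabin witness and 7571 is composite.
Base 6136: x_0 = 6136^3785 mod 7571 = 5195. x_0 ∉ {1, 7570} and s = 1, so 6136 is a Miller–Rabin witness and 7571 is composite.
The smallest witness among the given bases is 752.

752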